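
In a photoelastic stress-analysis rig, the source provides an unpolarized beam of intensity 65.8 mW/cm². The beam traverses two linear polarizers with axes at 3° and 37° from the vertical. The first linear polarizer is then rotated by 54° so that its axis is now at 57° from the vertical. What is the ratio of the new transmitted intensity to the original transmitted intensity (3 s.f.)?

Before rotation:
Unpolarized light through the first polarizer → I₁ = ½ I₀, now polarized at 3°.
I₂ = I₁ cos²(37° − 3°) = 0.5 I₀ · cos²(34°) = 0.3437 I₀.
After rotation:
Unpolarized light through the first polarizer → I₁ = ½ I₀, now polarized at 57°.
I₂ = I₁ cos²(37° − 57°) = 0.5 I₀ · cos²(20°) = 0.4415 I₀.
Ratio = 0.4415 / 0.3437 = 1.285.

I_new/I_old ≈ 1.28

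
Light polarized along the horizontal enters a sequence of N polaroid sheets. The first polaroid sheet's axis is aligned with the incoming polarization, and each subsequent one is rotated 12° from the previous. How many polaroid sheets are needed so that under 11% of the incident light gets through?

First polarizer is aligned with the polarization: full transmission.
Each further stage multiplies by cos²(12°) = 0.9568.
After N polarizers: T = 0.9568^(N−1). Require T < 0.11 ⇒ N−1 > ln(0.11)/ln(0.9568) = 49.95, so N−1 ≥ 50 and N = 51.
Check: N=51 gives T = 0.1098 < 0.11; N=50 gives T = 0.1147.

N = 51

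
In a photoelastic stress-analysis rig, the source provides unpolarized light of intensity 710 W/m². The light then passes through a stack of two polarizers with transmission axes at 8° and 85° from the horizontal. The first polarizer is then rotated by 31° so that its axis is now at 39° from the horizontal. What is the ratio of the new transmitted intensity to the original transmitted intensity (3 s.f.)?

Before rotation:
Unpolarized light through the first polarizer → I₁ = ½ I₀, now polarized at 8°.
I₂ = I₁ cos²(85° − 8°) = 0.5 I₀ · cos²(77°) = 0.0253 I₀.
After rotation:
Unpolarized light through the first polarizer → I₁ = ½ I₀, now polarized at 39°.
I₂ = I₁ cos²(85° − 39°) = 0.5 I₀ · cos²(46°) = 0.2413 I₀.
Ratio = 0.2413 / 0.0253 = 9.536.

I_new/I_old ≈ 9.54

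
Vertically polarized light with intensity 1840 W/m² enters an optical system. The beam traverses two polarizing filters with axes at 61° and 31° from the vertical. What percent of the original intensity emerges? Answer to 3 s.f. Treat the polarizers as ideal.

≈ 17.6%

By Malus's law, I₁ = 1840 W/m² · cos²(61°) = 432.5 W/m².
I₂ = I₁ · cos²(30°) = 432.5 · 0.75 = 324.4 W/m².
That is 17.63% of the incident intensity.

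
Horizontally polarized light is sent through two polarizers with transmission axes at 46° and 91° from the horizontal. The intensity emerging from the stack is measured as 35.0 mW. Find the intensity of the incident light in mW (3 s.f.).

I₀ ≈ 145 mW

By Malus's law, I₁ = I₀ cos²(46° − 0°) = I₀ cos²(46°) = 0.4826 I₀.
I₂ = I₁ cos²(91° − 46°) = 0.4826 I₀ · cos²(45°) = 0.2413 I₀.
So 35.0 mW = 0.2413 I₀, giving I₀ = 35.0/0.2413 = 145.1 mW.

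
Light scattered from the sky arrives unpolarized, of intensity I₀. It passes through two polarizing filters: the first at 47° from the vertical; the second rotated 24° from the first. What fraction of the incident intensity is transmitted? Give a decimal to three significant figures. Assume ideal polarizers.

≈ 0.417 I₀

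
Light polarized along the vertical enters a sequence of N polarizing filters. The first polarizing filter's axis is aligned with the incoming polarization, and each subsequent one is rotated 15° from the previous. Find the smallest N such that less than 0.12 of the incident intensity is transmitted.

N = 32

First polarizer is aligned with the polarization: full transmission.
Each further stage multiplies by cos²(15°) = 0.933.
After N polarizers: T = 0.933^(N−1). Require T < 0.12 ⇒ N−1 > ln(0.12)/ln(0.933) = 30.58, so N−1 ≥ 31 and N = 32.
Check: N=32 gives T = 0.1166 < 0.12; N=31 gives T = 0.1249.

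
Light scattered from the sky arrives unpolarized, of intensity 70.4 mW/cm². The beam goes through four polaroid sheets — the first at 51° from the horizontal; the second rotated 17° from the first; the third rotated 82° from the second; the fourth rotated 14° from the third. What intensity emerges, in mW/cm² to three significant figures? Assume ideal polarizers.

Unpolarized light through the first polarizer → I₁ = 70.4 mW/cm²/2 = 35.2 mW/cm², polarized at 51°.
I₂ = I₁ · cos²(17°) = 35.2 · 0.9145 = 32.19 mW/cm².
I₃ = I₂ · cos²(82°) = 32.19 · 0.01937 = 0.6235 mW/cm².
I₄ = I₃ · cos²(14°) = 0.6235 · 0.9415 = 0.587 mW/cm².

I ≈ 0.587 mW/cm²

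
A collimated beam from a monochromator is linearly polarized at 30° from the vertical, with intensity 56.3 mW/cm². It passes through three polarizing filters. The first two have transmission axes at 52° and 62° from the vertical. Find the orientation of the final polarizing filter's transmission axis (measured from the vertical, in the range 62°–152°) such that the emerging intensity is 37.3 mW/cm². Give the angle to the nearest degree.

θ ≈ 89°

By Malus's law, I₁ = I₀ cos²(52° − 30°) = I₀ cos²(22°) = 0.8597 I₀.
I₂ = I₁ cos²(62° − 52°) = 0.8597 I₀ · cos²(10°) = 0.8337 I₀.
Target fraction: 37.3 / 56.3 mW/cm² = 0.6625 of I₀.
Need I₃/I₀ = 0.6625, so cos²(θ − 62°) = 0.6625 / 0.8337 = 0.7946.
θ − 62° = arccos(√0.7946) = 26.9°, giving θ ≈ 62 + 26.9 = 88.9°.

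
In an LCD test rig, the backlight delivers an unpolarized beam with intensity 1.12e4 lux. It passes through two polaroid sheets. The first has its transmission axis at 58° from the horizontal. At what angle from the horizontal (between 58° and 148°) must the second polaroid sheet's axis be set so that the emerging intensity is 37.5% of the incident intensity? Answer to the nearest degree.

θ ≈ 88°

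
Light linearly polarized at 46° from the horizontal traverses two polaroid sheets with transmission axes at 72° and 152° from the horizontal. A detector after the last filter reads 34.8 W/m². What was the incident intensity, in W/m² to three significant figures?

I₁ = I₀ cos²(72° − 46°) = I₀ cos²(26°) = 0.8078 I₀.
I₂ = I₁ cos²(152° − 72°) = 0.8078 I₀ · cos²(80°) = 0.02436 I₀.
So 34.8 W/m² = 0.02436 I₀, giving I₀ = 34.8/0.02436 = 1429 W/m².

I₀ ≈ 1430 W/m²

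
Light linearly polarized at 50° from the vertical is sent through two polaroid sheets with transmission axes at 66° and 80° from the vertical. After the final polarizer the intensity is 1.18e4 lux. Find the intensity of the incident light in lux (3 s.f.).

I₀ ≈ 1.36e4 lux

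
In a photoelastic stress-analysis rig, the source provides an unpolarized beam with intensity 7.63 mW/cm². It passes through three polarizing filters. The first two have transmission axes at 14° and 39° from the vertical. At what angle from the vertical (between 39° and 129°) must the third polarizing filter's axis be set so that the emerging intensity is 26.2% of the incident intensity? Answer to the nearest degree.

Unpolarized light through the first polarizer → I₁ = ½ I₀, now polarized at 14°.
I₂ = I₁ cos²(39° − 14°) = 0.5 I₀ · cos²(25°) = 0.4107 I₀.
Need I₃/I₀ = 0.262, so cos²(θ − 39°) = 0.262 / 0.4107 = 0.6379.
θ − 39° = arccos(√0.6379) = 37.0°, giving θ ≈ 39 + 37.0 = 76.0°.

θ ≈ 76°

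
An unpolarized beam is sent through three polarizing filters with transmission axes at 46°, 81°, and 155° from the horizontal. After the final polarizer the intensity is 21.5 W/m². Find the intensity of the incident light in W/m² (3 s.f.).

I₀ ≈ 843 W/m²

Unpolarized light through the first polarizer → I₁ = ½ I₀, now polarized at 46°.
I₂ = I₁ cos²(81° − 46°) = 0.5 I₀ · cos²(35°) = 0.3355 I₀.
I₃ = I₂ cos²(155° − 81°) = 0.3355 I₀ · cos²(74°) = 0.02549 I₀.
So 21.5 W/m² = 0.02549 I₀, giving I₀ = 21.5/0.02549 = 843.5 W/m².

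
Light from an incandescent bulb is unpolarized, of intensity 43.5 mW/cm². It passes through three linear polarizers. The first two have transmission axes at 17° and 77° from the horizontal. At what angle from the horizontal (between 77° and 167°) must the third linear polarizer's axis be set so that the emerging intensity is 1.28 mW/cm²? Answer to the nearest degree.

Unpolarized light through the first polarizer → I₁ = ½ I₀, now polarized at 17°.
I₂ = I₁ cos²(77° − 17°) = 0.5 I₀ · cos²(60°) = 0.125 I₀.
Target fraction: 1.28 / 43.5 mW/cm² = 0.02943 of I₀.
Need I₃/I₀ = 0.02943, so cos²(θ − 77°) = 0.02943 / 0.125 = 0.2354.
θ − 77° = arccos(√0.2354) = 61.0°, giving θ ≈ 77 + 61.0 = 138.0°.

θ ≈ 138°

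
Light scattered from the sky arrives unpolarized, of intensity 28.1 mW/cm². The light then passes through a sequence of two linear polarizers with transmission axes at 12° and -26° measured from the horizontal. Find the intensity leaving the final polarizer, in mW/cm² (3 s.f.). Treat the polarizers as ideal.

I ≈ 8.72 mW/cm²

Unpolarized light through the first polarizer → I₁ = 28.1 mW/cm²/2 = 14.05 mW/cm², polarized at 12°.
I₂ = I₁ · cos²(38°) = 14.05 · 0.621 = 8.725 mW/cm².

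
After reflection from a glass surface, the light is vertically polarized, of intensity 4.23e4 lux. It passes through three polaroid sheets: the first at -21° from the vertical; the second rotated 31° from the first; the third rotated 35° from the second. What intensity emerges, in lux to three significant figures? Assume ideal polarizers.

By Malus's law, I₁ = 4.23e4 lux · cos²(21°) = 3.687e+04 lux.
I₂ = I₁ · cos²(31°) = 3.687e+04 · 0.7347 = 2.709e+04 lux.
I₃ = I₂ · cos²(35°) = 2.709e+04 · 0.671 = 1.818e+04 lux.

I ≈ 1.82e4 lux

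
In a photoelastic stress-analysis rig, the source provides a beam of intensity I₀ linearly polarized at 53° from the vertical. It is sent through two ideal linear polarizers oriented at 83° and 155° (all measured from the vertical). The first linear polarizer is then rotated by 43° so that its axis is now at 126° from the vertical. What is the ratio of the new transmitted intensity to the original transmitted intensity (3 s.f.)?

I_new/I_old ≈ 0.913

Before rotation:
By Malus's law, I₁ = I₀ cos²(83° − 53°) = I₀ cos²(30°) = 0.75 I₀.
I₂ = I₁ cos²(155° − 83°) = 0.75 I₀ · cos²(72°) = 0.07162 I₀.
After rotation:
I₁ = I₀ cos²(126° − 53°) = I₀ cos²(73°) = 0.08548 I₀.
I₂ = I₁ cos²(155° − 126°) = 0.08548 I₀ · cos²(29°) = 0.06539 I₀.
Ratio = 0.06539 / 0.07162 = 0.913.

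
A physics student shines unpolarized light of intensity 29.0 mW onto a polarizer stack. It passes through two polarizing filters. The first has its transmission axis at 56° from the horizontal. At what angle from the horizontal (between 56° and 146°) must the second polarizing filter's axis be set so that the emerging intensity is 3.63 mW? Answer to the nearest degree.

θ ≈ 116°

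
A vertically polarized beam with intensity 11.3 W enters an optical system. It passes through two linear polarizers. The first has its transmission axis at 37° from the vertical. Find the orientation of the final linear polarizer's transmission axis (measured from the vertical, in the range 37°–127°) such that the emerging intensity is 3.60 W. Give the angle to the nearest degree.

By Malus's law, I₁ = I₀ cos²(37° − 0°) = I₀ cos²(37°) = 0.6378 I₀.
Target fraction: 3.60 / 11.3 W = 0.3186 of I₀.
Need I₂/I₀ = 0.3186, so cos²(θ − 37°) = 0.3186 / 0.6378 = 0.4995.
θ − 37° = arccos(√0.4995) = 45.0°, giving θ ≈ 37 + 45.0 = 82.0°.

θ ≈ 82°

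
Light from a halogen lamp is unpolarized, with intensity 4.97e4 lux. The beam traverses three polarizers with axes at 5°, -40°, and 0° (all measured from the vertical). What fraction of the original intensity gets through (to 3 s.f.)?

I/I₀ ≈ 0.147

Unpolarized light through the first polarizer → I₁ = 4.97e4 lux/2 = 2.485e+04 lux, polarized at 5°.
I₂ = I₁ · cos²(45°) = 2.485e+04 · 0.5 = 1.243e+04 lux.
I₃ = I₂ · cos²(40°) = 1.243e+04 · 0.5868 = 7291 lux.
Transmitted fraction = 0.1467.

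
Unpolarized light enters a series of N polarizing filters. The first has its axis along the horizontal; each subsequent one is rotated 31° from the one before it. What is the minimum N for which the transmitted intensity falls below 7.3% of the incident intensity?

N = 8

First polarizer halves the unpolarized light: factor 1/2.
Each further stage multiplies by cos²(31°) = 0.7347.
After N polarizers: T = 0.5·0.7347^(N−1). Require T < 0.073 ⇒ N−1 > ln(0.073/0.5)/ln(0.7347) = 6.24, so N−1 ≥ 7 and N = 8.
Check: N=8 gives T = 0.05779 < 0.073; N=7 gives T = 0.07866.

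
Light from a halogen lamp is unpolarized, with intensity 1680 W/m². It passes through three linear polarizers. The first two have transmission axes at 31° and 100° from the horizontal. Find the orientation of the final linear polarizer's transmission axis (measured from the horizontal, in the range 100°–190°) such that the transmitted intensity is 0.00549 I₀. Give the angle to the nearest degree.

θ ≈ 173°

Unpolarized light through the first polarizer → I₁ = ½ I₀, now polarized at 31°.
I₂ = I₁ cos²(100° − 31°) = 0.5 I₀ · cos²(69°) = 0.06421 I₀.
Need I₃/I₀ = 0.00549, so cos²(θ − 100°) = 0.00549 / 0.06421 = 0.0855.
θ − 100° = arccos(√0.0855) = 73.0°, giving θ ≈ 100 + 73.0 = 173.0°.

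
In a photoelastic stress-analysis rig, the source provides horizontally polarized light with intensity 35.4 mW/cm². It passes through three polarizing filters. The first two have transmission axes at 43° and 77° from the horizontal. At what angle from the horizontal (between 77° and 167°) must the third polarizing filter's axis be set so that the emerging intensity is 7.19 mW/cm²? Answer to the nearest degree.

θ ≈ 119°

I₁ = I₀ cos²(43° − 0°) = I₀ cos²(43°) = 0.5349 I₀.
I₂ = I₁ cos²(77° − 43°) = 0.5349 I₀ · cos²(34°) = 0.3676 I₀.
Target fraction: 7.19 / 35.4 mW/cm² = 0.2031 of I₀.
Need I₃/I₀ = 0.2031, so cos²(θ − 77°) = 0.2031 / 0.3676 = 0.5525.
θ − 77° = arccos(√0.5525) = 42.0°, giving θ ≈ 77 + 42.0 = 119.0°.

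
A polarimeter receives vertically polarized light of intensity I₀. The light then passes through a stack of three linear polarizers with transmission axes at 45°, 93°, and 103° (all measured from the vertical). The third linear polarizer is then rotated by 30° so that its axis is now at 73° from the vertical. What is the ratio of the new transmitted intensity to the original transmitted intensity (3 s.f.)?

Before rotation:
By Malus's law, I₁ = I₀ cos²(45° − 0°) = I₀ cos²(45°) = 0.5 I₀.
I₂ = I₁ cos²(93° − 45°) = 0.5 I₀ · cos²(48°) = 0.2239 I₀.
I₃ = I₂ cos²(103° − 93°) = 0.2239 I₀ · cos²(10°) = 0.2171 I₀.
After rotation:
I₁ = I₀ cos²(45° − 0°) = I₀ cos²(45°) = 0.5 I₀.
I₂ = I₁ cos²(93° − 45°) = 0.5 I₀ · cos²(48°) = 0.2239 I₀.
I₃ = I₂ cos²(73° − 93°) = 0.2239 I₀ · cos²(20°) = 0.1977 I₀.
Ratio = 0.1977 / 0.2171 = 0.9105.

I_new/I_old ≈ 0.910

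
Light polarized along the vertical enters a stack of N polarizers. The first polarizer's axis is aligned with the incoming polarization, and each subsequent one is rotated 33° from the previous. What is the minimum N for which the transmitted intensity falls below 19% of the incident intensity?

N = 6

First polarizer is aligned with the polarization: full transmission.
Each further stage multiplies by cos²(33°) = 0.7034.
After N polarizers: T = 0.7034^(N−1). Require T < 0.19 ⇒ N−1 > ln(0.19)/ln(0.7034) = 4.72, so N−1 ≥ 5 and N = 6.
Check: N=6 gives T = 0.1722 < 0.19; N=5 gives T = 0.2448.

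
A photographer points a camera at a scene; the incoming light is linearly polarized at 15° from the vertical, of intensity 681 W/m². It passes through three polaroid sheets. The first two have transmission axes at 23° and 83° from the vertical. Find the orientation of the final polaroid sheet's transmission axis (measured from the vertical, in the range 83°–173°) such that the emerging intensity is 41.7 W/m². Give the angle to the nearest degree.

θ ≈ 143°

By Malus's law, I₁ = I₀ cos²(23° − 15°) = I₀ cos²(8°) = 0.9806 I₀.
I₂ = I₁ cos²(83° − 23°) = 0.9806 I₀ · cos²(60°) = 0.2452 I₀.
Target fraction: 41.7 / 681 W/m² = 0.06123 of I₀.
Need I₃/I₀ = 0.06123, so cos²(θ − 83°) = 0.06123 / 0.2452 = 0.2498.
θ − 83° = arccos(√0.2498) = 60.0°, giving θ ≈ 83 + 60.0 = 143.0°.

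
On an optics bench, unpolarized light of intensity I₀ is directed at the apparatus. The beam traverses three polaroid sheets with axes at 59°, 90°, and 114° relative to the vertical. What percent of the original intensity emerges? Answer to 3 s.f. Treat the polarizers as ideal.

≈ 30.7%

Unpolarized light through the first polarizer → I₁ = ½ I₀, now polarized at 59°.
I₂ = I₁ cos²(90° − 59°) = 0.5 I₀ · cos²(31°) = 0.3674 I₀.
I₃ = I₂ cos²(114° − 90°) = 0.3674 I₀ · cos²(24°) = 0.3066 I₀.
That is 30.66% of the incident intensity.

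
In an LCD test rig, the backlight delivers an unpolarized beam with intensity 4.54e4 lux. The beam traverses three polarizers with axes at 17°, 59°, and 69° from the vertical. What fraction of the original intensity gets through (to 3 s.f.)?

I/I₀ ≈ 0.268

Unpolarized light through the first polarizer → I₁ = 4.54e4 lux/2 = 2.27e+04 lux, polarized at 17°.
I₂ = I₁ · cos²(42°) = 2.27e+04 · 0.5523 = 1.254e+04 lux.
I₃ = I₂ · cos²(10°) = 1.254e+04 · 0.9698 = 1.216e+04 lux.
Transmitted fraction = 0.2678.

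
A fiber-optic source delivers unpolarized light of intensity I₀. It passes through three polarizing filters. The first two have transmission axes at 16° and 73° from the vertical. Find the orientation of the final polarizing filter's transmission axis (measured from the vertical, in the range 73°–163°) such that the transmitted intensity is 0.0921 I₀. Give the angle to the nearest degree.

θ ≈ 111°

Unpolarized light through the first polarizer → I₁ = ½ I₀, now polarized at 16°.
I₂ = I₁ cos²(73° − 16°) = 0.5 I₀ · cos²(57°) = 0.1483 I₀.
Need I₃/I₀ = 0.0921, so cos²(θ − 73°) = 0.0921 / 0.1483 = 0.621.
θ − 73° = arccos(√0.621) = 38.0°, giving θ ≈ 73 + 38.0 = 111.0°.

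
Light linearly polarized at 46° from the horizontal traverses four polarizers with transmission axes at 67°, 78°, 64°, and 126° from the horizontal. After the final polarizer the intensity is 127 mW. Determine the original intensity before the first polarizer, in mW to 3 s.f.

By Malus's law, I₁ = I₀ cos²(67° − 46°) = I₀ cos²(21°) = 0.8716 I₀.
I₂ = I₁ cos²(78° − 67°) = 0.8716 I₀ · cos²(11°) = 0.8398 I₀.
I₃ = I₂ cos²(64° − 78°) = 0.8398 I₀ · cos²(14°) = 0.7907 I₀.
I₄ = I₃ cos²(126° − 64°) = 0.7907 I₀ · cos²(62°) = 0.1743 I₀.
So 127 mW = 0.1743 I₀, giving I₀ = 127/0.1743 = 728.8 mW.

I₀ ≈ 729 mW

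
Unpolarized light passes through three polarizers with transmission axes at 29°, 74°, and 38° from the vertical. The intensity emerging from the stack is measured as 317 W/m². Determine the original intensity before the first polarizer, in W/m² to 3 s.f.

Unpolarized light through the first polarizer → I₁ = ½ I₀, now polarized at 29°.
I₂ = I₁ cos²(74° − 29°) = 0.5 I₀ · cos²(45°) = 0.25 I₀.
I₃ = I₂ cos²(38° − 74°) = 0.25 I₀ · cos²(36°) = 0.1636 I₀.
So 317 W/m² = 0.1636 I₀, giving I₀ = 317/0.1636 = 1937 W/m².

I₀ ≈ 1940 W/m²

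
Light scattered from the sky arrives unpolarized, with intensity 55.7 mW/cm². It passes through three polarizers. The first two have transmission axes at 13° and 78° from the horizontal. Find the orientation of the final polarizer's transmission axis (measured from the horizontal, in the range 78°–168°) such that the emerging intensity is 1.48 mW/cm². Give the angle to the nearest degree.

θ ≈ 135°

Unpolarized light through the first polarizer → I₁ = ½ I₀, now polarized at 13°.
I₂ = I₁ cos²(78° − 13°) = 0.5 I₀ · cos²(65°) = 0.0893 I₀.
Target fraction: 1.48 / 55.7 mW/cm² = 0.02657 of I₀.
Need I₃/I₀ = 0.02657, so cos²(θ − 78°) = 0.02657 / 0.0893 = 0.2975.
θ − 78° = arccos(√0.2975) = 56.9°, giving θ ≈ 78 + 56.9 = 134.9°.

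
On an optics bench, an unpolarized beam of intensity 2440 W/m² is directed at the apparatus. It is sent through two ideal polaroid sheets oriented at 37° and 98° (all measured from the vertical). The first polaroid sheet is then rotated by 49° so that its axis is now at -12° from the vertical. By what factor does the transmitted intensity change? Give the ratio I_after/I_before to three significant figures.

I_new/I_old ≈ 0.498

Before rotation:
Unpolarized light through the first polarizer → I₁ = ½ I₀, now polarized at 37°.
I₂ = I₁ cos²(98° − 37°) = 0.5 I₀ · cos²(61°) = 0.1175 I₀.
After rotation:
Unpolarized light through the first polarizer → I₁ = ½ I₀, now polarized at -12°.
Angle between axes 1 and 2: 70°. I₂ = 0.5 I₀ · cos²(70°) = 0.05849 I₀.
Ratio = 0.05849 / 0.1175 = 0.4977.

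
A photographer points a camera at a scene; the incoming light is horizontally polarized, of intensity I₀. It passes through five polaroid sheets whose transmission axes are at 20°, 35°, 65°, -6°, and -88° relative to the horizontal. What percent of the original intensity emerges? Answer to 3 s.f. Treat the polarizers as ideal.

≈ 0.127%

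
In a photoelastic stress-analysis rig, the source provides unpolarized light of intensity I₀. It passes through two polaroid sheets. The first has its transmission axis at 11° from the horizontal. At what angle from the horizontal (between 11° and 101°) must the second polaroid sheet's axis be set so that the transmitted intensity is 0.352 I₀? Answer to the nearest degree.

θ ≈ 44°

Unpolarized light through the first polarizer → I₁ = ½ I₀, now polarized at 11°.
Need I₂/I₀ = 0.352, so cos²(θ − 11°) = 0.352 / 0.5 = 0.704.
θ − 11° = arccos(√0.704) = 33.0°, giving θ ≈ 11 + 33.0 = 44.0°.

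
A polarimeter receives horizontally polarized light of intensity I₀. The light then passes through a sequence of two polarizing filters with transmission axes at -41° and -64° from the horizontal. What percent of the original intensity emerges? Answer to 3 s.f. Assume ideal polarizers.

≈ 48.3%

I₁ = I₀ cos²(-41° − 0°) = I₀ cos²(41°) = 0.5696 I₀.
I₂ = I₁ cos²(-64° + 41°) = 0.5696 I₀ · cos²(23°) = 0.4826 I₀.
That is 48.26% of the incident intensity.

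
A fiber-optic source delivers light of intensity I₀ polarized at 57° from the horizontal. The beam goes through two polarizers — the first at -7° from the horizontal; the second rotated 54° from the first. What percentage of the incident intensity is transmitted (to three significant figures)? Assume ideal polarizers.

≈ 6.64%

I₁ = I₀ cos²(-7° − 57°) = I₀ cos²(64°) = 0.1922 I₀.
I₂ = I₁ cos²(54°) = 0.1922 · 0.3455 I₀ = 0.06639 I₀.
That is 6.639% of the incident intensity.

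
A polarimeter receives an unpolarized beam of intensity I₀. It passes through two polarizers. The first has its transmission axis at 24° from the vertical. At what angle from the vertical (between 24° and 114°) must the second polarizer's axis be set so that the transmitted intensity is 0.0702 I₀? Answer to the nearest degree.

θ ≈ 92°

Unpolarized light through the first polarizer → I₁ = ½ I₀, now polarized at 24°.
Need I₂/I₀ = 0.0702, so cos²(θ − 24°) = 0.0702 / 0.5 = 0.1404.
θ − 24° = arccos(√0.1404) = 68.0°, giving θ ≈ 24 + 68.0 = 92.0°.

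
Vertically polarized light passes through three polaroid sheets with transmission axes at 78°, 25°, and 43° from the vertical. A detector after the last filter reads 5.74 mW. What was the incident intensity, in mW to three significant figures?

I₀ ≈ 405 mW

By Malus's law, I₁ = I₀ cos²(78° − 0°) = I₀ cos²(78°) = 0.04323 I₀.
I₂ = I₁ cos²(25° − 78°) = 0.04323 I₀ · cos²(53°) = 0.01566 I₀.
I₃ = I₂ cos²(43° − 25°) = 0.01566 I₀ · cos²(18°) = 0.01416 I₀.
So 5.74 mW = 0.01416 I₀, giving I₀ = 5.74/0.01416 = 405.3 mW.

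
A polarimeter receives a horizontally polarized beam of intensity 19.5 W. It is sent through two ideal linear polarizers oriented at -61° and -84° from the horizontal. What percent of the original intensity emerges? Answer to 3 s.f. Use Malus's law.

≈ 19.9%

By Malus's law, I₁ = 19.5 W · cos²(61°) = 4.583 W.
I₂ = I₁ · cos²(23°) = 4.583 · 0.8473 = 3.884 W.
That is 19.92% of the incident intensity.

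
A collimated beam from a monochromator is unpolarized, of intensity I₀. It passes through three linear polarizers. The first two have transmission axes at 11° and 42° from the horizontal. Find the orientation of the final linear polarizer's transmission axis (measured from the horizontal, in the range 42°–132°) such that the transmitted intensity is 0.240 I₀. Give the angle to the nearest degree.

θ ≈ 78°

Unpolarized light through the first polarizer → I₁ = ½ I₀, now polarized at 11°.
I₂ = I₁ cos²(42° − 11°) = 0.5 I₀ · cos²(31°) = 0.3674 I₀.
Need I₃/I₀ = 0.24, so cos²(θ − 42°) = 0.24 / 0.3674 = 0.6533.
θ − 42° = arccos(√0.6533) = 36.1°, giving θ ≈ 42 + 36.1 = 78.1°.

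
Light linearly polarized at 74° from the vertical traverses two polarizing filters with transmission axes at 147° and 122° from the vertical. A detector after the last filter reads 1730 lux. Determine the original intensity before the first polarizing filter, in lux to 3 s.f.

I₀ ≈ 2.46e4 lux

By Malus's law, I₁ = I₀ cos²(147° − 74°) = I₀ cos²(73°) = 0.08548 I₀.
I₂ = I₁ cos²(122° − 147°) = 0.08548 I₀ · cos²(25°) = 0.07021 I₀.
So 1730 lux = 0.07021 I₀, giving I₀ = 1730/0.07021 = 2.464e+04 lux.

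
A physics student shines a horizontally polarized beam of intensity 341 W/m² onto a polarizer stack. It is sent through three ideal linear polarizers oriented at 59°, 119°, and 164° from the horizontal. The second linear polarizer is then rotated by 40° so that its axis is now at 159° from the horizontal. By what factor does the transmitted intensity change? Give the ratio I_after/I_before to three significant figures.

I_new/I_old ≈ 0.239

Before rotation:
I₁ = I₀ cos²(59° − 0°) = I₀ cos²(59°) = 0.2653 I₀.
I₂ = I₁ cos²(119° − 59°) = 0.2653 I₀ · cos²(60°) = 0.06632 I₀.
I₃ = I₂ cos²(164° − 119°) = 0.06632 I₀ · cos²(45°) = 0.03316 I₀.
After rotation:
I₁ = I₀ cos²(59° − 0°) = I₀ cos²(59°) = 0.2653 I₀.
Angle between axes 1 and 2: 80°. I₂ = 0.2653 I₀ · cos²(80°) = 0.007999 I₀.
I₃ = I₂ cos²(164° − 159°) = 0.007999 I₀ · cos²(5°) = 0.007938 I₀.
Ratio = 0.007938 / 0.03316 = 0.2394.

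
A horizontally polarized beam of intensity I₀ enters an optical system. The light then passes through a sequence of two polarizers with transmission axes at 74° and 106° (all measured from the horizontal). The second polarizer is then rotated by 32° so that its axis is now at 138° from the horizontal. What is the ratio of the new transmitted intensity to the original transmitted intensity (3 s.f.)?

I_new/I_old ≈ 0.267

Before rotation:
I₁ = I₀ cos²(74° − 0°) = I₀ cos²(74°) = 0.07598 I₀.
I₂ = I₁ cos²(106° − 74°) = 0.07598 I₀ · cos²(32°) = 0.05464 I₀.
After rotation:
I₁ = I₀ cos²(74° − 0°) = I₀ cos²(74°) = 0.07598 I₀.
I₂ = I₁ cos²(138° − 74°) = 0.07598 I₀ · cos²(64°) = 0.0146 I₀.
Ratio = 0.0146 / 0.05464 = 0.2672.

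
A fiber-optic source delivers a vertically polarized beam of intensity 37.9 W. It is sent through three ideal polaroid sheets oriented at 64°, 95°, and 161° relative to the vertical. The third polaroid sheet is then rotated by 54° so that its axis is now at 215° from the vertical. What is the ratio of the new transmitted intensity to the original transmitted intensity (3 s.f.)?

Before rotation:
By Malus's law, I₁ = I₀ cos²(64° − 0°) = I₀ cos²(64°) = 0.1922 I₀.
I₂ = I₁ cos²(95° − 64°) = 0.1922 I₀ · cos²(31°) = 0.1412 I₀.
I₃ = I₂ cos²(161° − 95°) = 0.1412 I₀ · cos²(66°) = 0.02336 I₀.
After rotation:
I₁ = I₀ cos²(64° − 0°) = I₀ cos²(64°) = 0.1922 I₀.
I₂ = I₁ cos²(95° − 64°) = 0.1922 I₀ · cos²(31°) = 0.1412 I₀.
Angle between axes 2 and 3: 60°. I₃ = 0.1412 I₀ · cos²(60°) = 0.0353 I₀.
Ratio = 0.0353 / 0.02336 = 1.511.

I_new/I_old ≈ 1.51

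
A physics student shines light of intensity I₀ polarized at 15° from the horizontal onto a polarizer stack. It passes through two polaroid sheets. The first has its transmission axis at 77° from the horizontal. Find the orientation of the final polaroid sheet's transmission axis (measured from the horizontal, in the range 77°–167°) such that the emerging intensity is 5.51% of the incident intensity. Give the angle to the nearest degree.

θ ≈ 137°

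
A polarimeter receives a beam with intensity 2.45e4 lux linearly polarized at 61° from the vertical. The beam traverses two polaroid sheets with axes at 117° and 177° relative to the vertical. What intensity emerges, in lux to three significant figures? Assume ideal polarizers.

I₁ = 2.45e4 lux · cos²(56°) = 7661 lux.
I₂ = I₁ · cos²(60°) = 7661 · 0.25 = 1915 lux.

I ≈ 1920 lux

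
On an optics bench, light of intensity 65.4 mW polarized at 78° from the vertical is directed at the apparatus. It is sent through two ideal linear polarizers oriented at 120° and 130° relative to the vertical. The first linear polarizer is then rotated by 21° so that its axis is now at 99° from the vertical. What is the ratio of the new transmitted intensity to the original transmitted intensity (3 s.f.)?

I_new/I_old ≈ 1.20

Before rotation:
By Malus's law, I₁ = I₀ cos²(120° − 78°) = I₀ cos²(42°) = 0.5523 I₀.
I₂ = I₁ cos²(130° − 120°) = 0.5523 I₀ · cos²(10°) = 0.5356 I₀.
After rotation:
I₁ = I₀ cos²(99° − 78°) = I₀ cos²(21°) = 0.8716 I₀.
I₂ = I₁ cos²(130° − 99°) = 0.8716 I₀ · cos²(31°) = 0.6404 I₀.
Ratio = 0.6404 / 0.5356 = 1.196.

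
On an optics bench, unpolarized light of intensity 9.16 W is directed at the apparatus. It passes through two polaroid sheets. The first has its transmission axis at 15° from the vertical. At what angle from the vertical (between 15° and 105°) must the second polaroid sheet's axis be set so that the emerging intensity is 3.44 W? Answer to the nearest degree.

Unpolarized light through the first polarizer → I₁ = ½ I₀, now polarized at 15°.
Target fraction: 3.44 / 9.16 W = 0.3755 of I₀.
Need I₂/I₀ = 0.3755, so cos²(θ − 15°) = 0.3755 / 0.5 = 0.7511.
θ − 15° = arccos(√0.7511) = 29.9°, giving θ ≈ 15 + 29.9 = 44.9°.

θ ≈ 45°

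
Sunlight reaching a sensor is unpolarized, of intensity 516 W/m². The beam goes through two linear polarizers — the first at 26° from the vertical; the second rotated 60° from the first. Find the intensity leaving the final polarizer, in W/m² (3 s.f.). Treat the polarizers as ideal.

Unpolarized light through the first polarizer → I₁ = 516 W/m²/2 = 258 W/m², polarized at 26°.
I₂ = I₁ · cos²(60°) = 258 · 0.25 = 64.5 W/m².

I ≈ 64.5 W/m²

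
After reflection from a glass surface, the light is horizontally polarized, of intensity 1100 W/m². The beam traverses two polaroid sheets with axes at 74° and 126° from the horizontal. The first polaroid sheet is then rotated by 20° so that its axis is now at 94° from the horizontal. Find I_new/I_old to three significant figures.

I_new/I_old ≈ 0.122

Before rotation:
I₁ = I₀ cos²(74° − 0°) = I₀ cos²(74°) = 0.07598 I₀.
I₂ = I₁ cos²(126° − 74°) = 0.07598 I₀ · cos²(52°) = 0.0288 I₀.
After rotation:
I₁ = I₀ cos²(94° − 0°) = I₀ cos²(86°) = 0.004866 I₀.
I₂ = I₁ cos²(126° − 94°) = 0.004866 I₀ · cos²(32°) = 0.0035 I₀.
Ratio = 0.0035 / 0.0288 = 0.1215.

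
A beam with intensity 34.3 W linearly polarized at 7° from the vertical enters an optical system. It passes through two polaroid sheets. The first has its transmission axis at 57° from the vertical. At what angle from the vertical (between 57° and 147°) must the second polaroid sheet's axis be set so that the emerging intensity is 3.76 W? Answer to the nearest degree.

I₁ = I₀ cos²(57° − 7°) = I₀ cos²(50°) = 0.4132 I₀.
Target fraction: 3.76 / 34.3 W = 0.1096 of I₀.
Need I₂/I₀ = 0.1096, so cos²(θ − 57°) = 0.1096 / 0.4132 = 0.2653.
θ − 57° = arccos(√0.2653) = 59.0°, giving θ ≈ 57 + 59.0 = 116.0°.

θ ≈ 116°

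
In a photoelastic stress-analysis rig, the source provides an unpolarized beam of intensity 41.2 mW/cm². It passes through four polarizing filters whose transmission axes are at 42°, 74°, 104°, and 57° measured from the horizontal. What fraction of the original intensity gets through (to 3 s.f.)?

Unpolarized light through the first polarizer → I₁ = 41.2 mW/cm²/2 = 20.6 mW/cm², polarized at 42°.
I₂ = I₁ · cos²(32°) = 20.6 · 0.7192 = 14.82 mW/cm².
I₃ = I₂ · cos²(30°) = 14.82 · 0.75 = 11.11 mW/cm².
I₄ = I₃ · cos²(47°) = 11.11 · 0.4651 = 5.168 mW/cm².
Transmitted fraction = 0.1254.

I/I₀ ≈ 0.125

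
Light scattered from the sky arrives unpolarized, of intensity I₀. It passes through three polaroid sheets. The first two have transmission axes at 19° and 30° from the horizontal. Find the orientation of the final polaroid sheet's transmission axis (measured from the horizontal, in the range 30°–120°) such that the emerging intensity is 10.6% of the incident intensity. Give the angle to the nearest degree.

θ ≈ 92°

Unpolarized light through the first polarizer → I₁ = ½ I₀, now polarized at 19°.
I₂ = I₁ cos²(30° − 19°) = 0.5 I₀ · cos²(11°) = 0.4818 I₀.
Need I₃/I₀ = 0.106, so cos²(θ − 30°) = 0.106 / 0.4818 = 0.22.
θ − 30° = arccos(√0.22) = 62.0°, giving θ ≈ 30 + 62.0 = 92.0°.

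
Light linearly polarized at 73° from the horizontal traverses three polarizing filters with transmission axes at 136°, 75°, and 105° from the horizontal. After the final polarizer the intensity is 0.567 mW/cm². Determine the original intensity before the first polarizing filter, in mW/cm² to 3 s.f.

I₁ = I₀ cos²(136° − 73°) = I₀ cos²(63°) = 0.2061 I₀.
I₂ = I₁ cos²(75° − 136°) = 0.2061 I₀ · cos²(61°) = 0.04844 I₀.
I₃ = I₂ cos²(105° − 75°) = 0.04844 I₀ · cos²(30°) = 0.03633 I₀.
So 0.567 mW/cm² = 0.03633 I₀, giving I₀ = 0.567/0.03633 = 15.61 mW/cm².

I₀ ≈ 15.6 mW/cm²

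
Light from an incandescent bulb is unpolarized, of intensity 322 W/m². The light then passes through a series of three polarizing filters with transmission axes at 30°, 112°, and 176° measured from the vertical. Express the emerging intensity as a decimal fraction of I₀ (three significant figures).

I/I₀ ≈ 0.00186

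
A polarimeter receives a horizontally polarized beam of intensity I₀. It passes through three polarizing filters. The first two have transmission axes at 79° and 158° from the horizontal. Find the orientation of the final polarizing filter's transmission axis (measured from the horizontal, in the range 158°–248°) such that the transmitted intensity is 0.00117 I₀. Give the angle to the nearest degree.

I₁ = I₀ cos²(79° − 0°) = I₀ cos²(79°) = 0.03641 I₀.
I₂ = I₁ cos²(158° − 79°) = 0.03641 I₀ · cos²(79°) = 0.001326 I₀.
Need I₃/I₀ = 0.00117, so cos²(θ − 158°) = 0.00117 / 0.001326 = 0.8827.
θ − 158° = arccos(√0.8827) = 20.0°, giving θ ≈ 158 + 20.0 = 178.0°.

θ ≈ 178°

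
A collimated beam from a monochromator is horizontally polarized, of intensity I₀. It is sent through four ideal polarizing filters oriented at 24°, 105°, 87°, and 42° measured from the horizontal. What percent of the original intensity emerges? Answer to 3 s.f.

≈ 0.924%

I₁ = I₀ cos²(24° − 0°) = I₀ cos²(24°) = 0.8346 I₀.
I₂ = I₁ cos²(105° − 24°) = 0.8346 I₀ · cos²(81°) = 0.02042 I₀.
I₃ = I₂ cos²(87° − 105°) = 0.02042 I₀ · cos²(18°) = 0.01847 I₀.
I₄ = I₃ cos²(42° − 87°) = 0.01847 I₀ · cos²(45°) = 0.009237 I₀.
That is 0.9237% of the incident intensity.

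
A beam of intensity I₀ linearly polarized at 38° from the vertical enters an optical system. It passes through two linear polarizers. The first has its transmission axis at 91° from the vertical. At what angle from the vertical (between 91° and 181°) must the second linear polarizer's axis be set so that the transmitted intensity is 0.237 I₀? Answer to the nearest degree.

θ ≈ 127°

I₁ = I₀ cos²(91° − 38°) = I₀ cos²(53°) = 0.3622 I₀.
Need I₂/I₀ = 0.237, so cos²(θ − 91°) = 0.237 / 0.3622 = 0.6544.
θ − 91° = arccos(√0.6544) = 36.0°, giving θ ≈ 91 + 36.0 = 127.0°.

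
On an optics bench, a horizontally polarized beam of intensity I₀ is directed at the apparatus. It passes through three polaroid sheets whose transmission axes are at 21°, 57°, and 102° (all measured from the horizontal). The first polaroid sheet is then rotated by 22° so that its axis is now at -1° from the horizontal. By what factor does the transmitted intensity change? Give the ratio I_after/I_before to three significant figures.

I_new/I_old ≈ 0.492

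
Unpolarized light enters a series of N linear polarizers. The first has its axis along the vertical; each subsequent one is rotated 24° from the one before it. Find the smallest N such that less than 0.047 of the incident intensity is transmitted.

N = 15

First polarizer halves the unpolarized light: factor 1/2.
Each further stage multiplies by cos²(24°) = 0.8346.
After N polarizers: T = 0.5·0.8346^(N−1). Require T < 0.047 ⇒ N−1 > ln(0.047/0.5)/ln(0.8346) = 13.07, so N−1 ≥ 14 and N = 15.
Check: N=15 gives T = 0.03976 < 0.047; N=14 gives T = 0.04764.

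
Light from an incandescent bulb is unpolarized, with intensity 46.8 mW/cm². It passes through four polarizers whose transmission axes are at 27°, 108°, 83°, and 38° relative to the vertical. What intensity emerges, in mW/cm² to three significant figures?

I ≈ 0.235 mW/cm²

Unpolarized light through the first polarizer → I₁ = 46.8 mW/cm²/2 = 23.4 mW/cm², polarized at 27°.
I₂ = I₁ · cos²(81°) = 23.4 · 0.02447 = 0.5726 mW/cm².
I₃ = I₂ · cos²(25°) = 0.5726 · 0.8214 = 0.4704 mW/cm².
I₄ = I₃ · cos²(45°) = 0.4704 · 0.5 = 0.2352 mW/cm².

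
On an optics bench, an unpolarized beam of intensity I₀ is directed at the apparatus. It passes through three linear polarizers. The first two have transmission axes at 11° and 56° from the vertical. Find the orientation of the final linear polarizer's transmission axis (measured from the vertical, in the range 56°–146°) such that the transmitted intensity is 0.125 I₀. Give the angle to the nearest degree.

θ ≈ 101°

Unpolarized light through the first polarizer → I₁ = ½ I₀, now polarized at 11°.
I₂ = I₁ cos²(56° − 11°) = 0.5 I₀ · cos²(45°) = 0.25 I₀.
Need I₃/I₀ = 0.125, so cos²(θ − 56°) = 0.125 / 0.25 = 0.5.
θ − 56° = arccos(√0.5) = 45.0°, giving θ ≈ 56 + 45.0 = 101.0°.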